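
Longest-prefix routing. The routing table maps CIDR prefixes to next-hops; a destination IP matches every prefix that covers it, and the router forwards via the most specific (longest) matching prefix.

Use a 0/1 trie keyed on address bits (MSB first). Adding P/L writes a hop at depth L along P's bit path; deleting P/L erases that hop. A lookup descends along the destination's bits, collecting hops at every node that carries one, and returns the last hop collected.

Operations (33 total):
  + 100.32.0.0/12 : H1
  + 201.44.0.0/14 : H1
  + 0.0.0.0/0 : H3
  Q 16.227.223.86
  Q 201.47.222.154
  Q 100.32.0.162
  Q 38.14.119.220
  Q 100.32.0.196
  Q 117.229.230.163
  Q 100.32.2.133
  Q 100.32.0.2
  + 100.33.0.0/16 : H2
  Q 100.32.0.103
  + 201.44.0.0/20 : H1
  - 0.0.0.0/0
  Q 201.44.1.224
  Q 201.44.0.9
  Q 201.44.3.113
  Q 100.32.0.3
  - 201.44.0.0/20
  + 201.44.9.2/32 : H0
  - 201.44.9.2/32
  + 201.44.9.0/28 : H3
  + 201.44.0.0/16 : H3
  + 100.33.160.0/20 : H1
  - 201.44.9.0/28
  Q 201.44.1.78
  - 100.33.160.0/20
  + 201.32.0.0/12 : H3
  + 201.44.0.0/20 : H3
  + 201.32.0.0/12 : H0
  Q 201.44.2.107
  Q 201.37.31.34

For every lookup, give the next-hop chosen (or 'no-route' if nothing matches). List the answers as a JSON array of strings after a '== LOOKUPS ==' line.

Process each operation:
  + 100.32.0.0/12 (H1) depth=12
  + 201.44.0.0/14 (H1) depth=14
  + 0.0.0.0/0 (H3) depth=0
  Q 16.227.223.86: descend 0 ; hops seen [H3] ; pick H3
  Q 201.47.222.154: descend 11001001001011 ; hops seen [H3,H1] ; pick H1
  Q 100.32.0.162: descend 011001000010 ; hops seen [H3,H1] ; pick H1
  Q 38.14.119.220: descend 0 ; hops seen [H3] ; pick H3
  Q 100.32.0.196: descend 011001000010 ; hops seen [H3,H1] ; pick H1
  Q 117.229.230.163: descend 011 ; hops seen [H3] ; pick H3
  Q 100.32.2.133: descend 011001000010 ; hops seen [H3,H1] ; pick H1
  Q 100.32.0.2: descend 011001000010 ; hops seen [H3,H1] ; pick H1
  + 100.33.0.0/16 (H2) depth=16
  Q 100.32.0.103: descend 011001000010000 ; hops seen [H3,H1] ; pick H1
  + 201.44.0.0/20 (H1) depth=20
  - 0.0.0.0/0 clear@0
  Q 201.44.1.224: descend 11001001001011000000 ; hops seen [H1,H1] ; pick H1
  Q 201.44.0.9: descend 11001001001011000000 ; hops seen [H1,H1] ; pick H1
  Q 201.44.3.113: descend 11001001001011000000 ; hops seen [H1,H1] ; pick H1
  Q 100.32.0.3: descend 011001000010000 ; hops seen [H1] ; pick H1
  - 201.44.0.0/20 clear@20
  + 201.44.9.2/32 (H0) depth=32
  - 201.44.9.2/32 clear@32
  + 201.44.9.0/28 (H3) depth=28
  + 201.44.0.0/16 (H3) depth=16
  + 100.33.160.0/20 (H1) depth=20
  - 201.44.9.0/28 clear@28
  Q 201.44.1.78: descend 11001001001011000000 ; hops seen [H1,H3] ; pick H3
  - 100.33.160.0/20 clear@20
  + 201.32.0.0/12 (H3) depth=12
  + 201.44.0.0/20 (H3) depth=20
  + 201.32.0.0/12 (H0) depth=12
  Q 201.44.2.107: descend 11001001001011000000 ; hops seen [H0,H1,H3,H3] ; pick H3
  Q 201.37.31.34: descend 110010010010 ; hops seen [H0] ; pick H0

== LOOKUPS ==
["H3","H1","H1","H3","H1","H3","H1","H1","H1","H1","H1","H1","H1","H3","H3","H0"]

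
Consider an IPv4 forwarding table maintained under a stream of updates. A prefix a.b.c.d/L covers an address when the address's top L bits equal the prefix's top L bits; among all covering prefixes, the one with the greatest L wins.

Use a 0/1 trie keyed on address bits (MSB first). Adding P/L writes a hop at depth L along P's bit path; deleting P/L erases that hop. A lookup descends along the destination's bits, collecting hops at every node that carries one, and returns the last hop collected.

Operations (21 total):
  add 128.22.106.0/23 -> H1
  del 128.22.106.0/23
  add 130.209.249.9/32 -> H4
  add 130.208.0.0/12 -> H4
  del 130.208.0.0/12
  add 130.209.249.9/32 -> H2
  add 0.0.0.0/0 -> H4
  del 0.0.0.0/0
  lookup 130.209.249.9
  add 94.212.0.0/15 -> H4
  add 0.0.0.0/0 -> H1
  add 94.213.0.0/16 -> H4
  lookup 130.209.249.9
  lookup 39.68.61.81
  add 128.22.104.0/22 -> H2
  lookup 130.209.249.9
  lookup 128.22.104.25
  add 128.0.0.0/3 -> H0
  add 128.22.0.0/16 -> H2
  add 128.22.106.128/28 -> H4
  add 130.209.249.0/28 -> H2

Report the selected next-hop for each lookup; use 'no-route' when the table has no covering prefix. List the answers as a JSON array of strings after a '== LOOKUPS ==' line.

Process each operation:
  add 128.22.106.0/23 -> H1 at depth 23
  - 128.22.106.0/23 clear@23
  add 130.209.249.9/32 -> H4 at depth 32
  add 130.208.0.0/12 -> H4 at depth 12
  - 130.208.0.0/12 clear@12
  add 130.209.249.9/32 -> H2 at depth 32
  add 0.0.0.0/0 -> H4 at depth 0
  - 0.0.0.0/0 clear@0
  ? 130.209.249.9  path d0:-→d1:-→d2:-→d3:-→d4:-→d5:-→d6:-→d7:-→d8:-→d9:-→d10:-→d11:-→d12:-→d13:-→d14:-→d15:-→d16:-→d17:-→d18:-→d19:-→d20:-→d21:-→d22:-→d23:-→d24:-→d25:-→d26:-→d27:-→d28:-→d29:-→d30:-→d31:-→d32:H2  best=H2
  add 94.212.0.0/15 -> H4 at depth 15
  add 0.0.0.0/0 -> H1 at depth 0
  add 94.213.0.0/16 -> H4 at depth 16
  ? 130.209.249.9  path d0:H1→d1:-→d2:-→d3:-→d4:-→d5:-→d6:-→d7:-→d8:-→d9:-→d10:-→d11:-→d12:-→d13:-→d14:-→d15:-→d16:-→d17:-→d18:-→d19:-→d20:-→d21:-→d22:-→d23:-→d24:-→d25:-→d26:-→d27:-→d28:-→d29:-→d30:-→d31:-→d32:H2  best=H2
  ? 39.68.61.81  path d0:H1→d1:-  best=H1
  add 128.22.104.0/22 -> H2 at depth 22
  ? 130.209.249.9  path d0:H1→d1:-→d2:-→d3:-→d4:-→d5:-→d6:-→d7:-→d8:-→d9:-→d10:-→d11:-→d12:-→d13:-→d14:-→d15:-→d16:-→d17:-→d18:-→d19:-→d20:-→d21:-→d22:-→d23:-→d24:-→d25:-→d26:-→d27:-→d28:-→d29:-→d30:-→d31:-→d32:H2  best=H2
  ? 128.22.104.25  path d0:H1→d1:-→d2:-→d3:-→d4:-→d5:-→d6:-→d7:-→d8:-→d9:-→d10:-→d11:-→d12:-→d13:-→d14:-→d15:-→d16:-→d17:-→d18:-→d19:-→d20:-→d21:-→d22:H2  best=H2
  add 128.0.0.0/3 -> H0 at depth 3
  add 128.22.0.0/16 -> H2 at depth 16
  add 128.22.106.128/28 -> H4 at depth 28
  add 130.209.249.0/28 -> H2 at depth 28

== LOOKUPS ==
["H2","H2","H1","H2","H2"]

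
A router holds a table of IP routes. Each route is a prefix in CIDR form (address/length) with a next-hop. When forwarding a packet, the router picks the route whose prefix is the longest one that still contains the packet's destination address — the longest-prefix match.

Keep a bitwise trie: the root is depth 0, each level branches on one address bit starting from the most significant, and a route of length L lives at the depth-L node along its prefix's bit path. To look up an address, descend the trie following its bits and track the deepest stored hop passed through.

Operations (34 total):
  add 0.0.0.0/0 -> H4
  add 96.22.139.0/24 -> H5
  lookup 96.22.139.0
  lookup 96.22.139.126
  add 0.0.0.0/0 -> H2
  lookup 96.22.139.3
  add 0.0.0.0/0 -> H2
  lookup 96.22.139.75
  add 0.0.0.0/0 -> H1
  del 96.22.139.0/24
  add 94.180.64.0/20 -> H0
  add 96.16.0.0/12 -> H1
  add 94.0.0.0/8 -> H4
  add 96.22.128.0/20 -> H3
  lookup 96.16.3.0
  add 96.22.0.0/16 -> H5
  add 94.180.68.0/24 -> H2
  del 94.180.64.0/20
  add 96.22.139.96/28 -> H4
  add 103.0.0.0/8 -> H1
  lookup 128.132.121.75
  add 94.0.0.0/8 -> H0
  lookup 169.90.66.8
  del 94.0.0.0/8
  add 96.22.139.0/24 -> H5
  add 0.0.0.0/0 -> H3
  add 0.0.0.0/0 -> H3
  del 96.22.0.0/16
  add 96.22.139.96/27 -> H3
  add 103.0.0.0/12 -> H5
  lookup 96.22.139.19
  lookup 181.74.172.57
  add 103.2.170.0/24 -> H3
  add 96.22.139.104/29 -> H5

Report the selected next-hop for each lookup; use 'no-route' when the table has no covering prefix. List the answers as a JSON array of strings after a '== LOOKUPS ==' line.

Process each operation:
  add 0.0.0.0/0 -> H4 at depth 0
  add 96.22.139.0/24 -> H5 at depth 24
  lookup 96.22.139.0: bits 011000000001011010001011 walk d0:H4→d1:-→d2:-→d3:-→d4:-→d5:-→d6:-→d7:-→d8:-→d9:-→d10:-→d11:-→d12:-→d13:-→d14:-→d15:-→d16:-→d17:-→d18:-→d19:-→d20:-→d21:-→d22:-→d23:-→d24:H5 -> H5
  lookup 96.22.139.126: bits 011000000001011010001011 walk d0:H4→d1:-→d2:-→d3:-→d4:-→d5:-→d6:-→d7:-→d8:-→d9:-→d10:-→d11:-→d12:-→d13:-→d14:-→d15:-→d16:-→d17:-→d18:-→d19:-→d20:-→d21:-→d22:-→d23:-→d24:H5 -> H5
  add 0.0.0.0/0 -> H2 at depth 0
  lookup 96.22.139.3: bits 011000000001011010001011 walk d0:H2→d1:-→d2:-→d3:-→d4:-→d5:-→d6:-→d7:-→d8:-→d9:-→d10:-→d11:-→d12:-→d13:-→d14:-→d15:-→d16:-→d17:-→d18:-→d19:-→d20:-→d21:-→d22:-→d23:-→d24:H5 -> H5
  add 0.0.0.0/0 -> H2 at depth 0
  lookup 96.22.139.75: bits 011000000001011010001011 walk d0:H2→d1:-→d2:-→d3:-→d4:-→d5:-→d6:-→d7:-→d8:-→d9:-→d10:-→d11:-→d12:-→d13:-→d14:-→d15:-→d16:-→d17:-→d18:-→d19:-→d20:-→d21:-→d22:-→d23:-→d24:H5 -> H5
  add 0.0.0.0/0 -> H1 at depth 0
  - 96.22.139.0/24 clear@24
  add 94.180.64.0/20 -> H0 at depth 20
  add 96.16.0.0/12 -> H1 at depth 12
  add 94.0.0.0/8 -> H4 at depth 8
  add 96.22.128.0/20 -> H3 at depth 20
  lookup 96.16.3.0: bits 0110000000010 walk d0:H1→d1:-→d2:-→d3:-→d4:-→d5:-→d6:-→d7:-→d8:-→d9:-→d10:-→d11:-→d12:H1→d13:- -> H1
  add 96.22.0.0/16 -> H5 at depth 16
  add 94.180.68.0/24 -> H2 at depth 24
  - 94.180.64.0/20 clear@20
  add 96.22.139.96/28 -> H4 at depth 28
  add 103.0.0.0/8 -> H1 at depth 8
  lookup 128.132.121.75: bits ε walk d0:H1 -> H1
  add 94.0.0.0/8 -> H0 at depth 8
  lookup 169.90.66.8: bits ε walk d0:H1 -> H1
  - 94.0.0.0/8 clear@8
  add 96.22.139.0/24 -> H5 at depth 24
  add 0.0.0.0/0 -> H3 at depth 0
  add 0.0.0.0/0 -> H3 at depth 0
  - 96.22.0.0/16 clear@16
  add 96.22.139.96/27 -> H3 at depth 27
  add 103.0.0.0/12 -> H5 at depth 12
  lookup 96.22.139.19: bits 0110000000010110100010110 walk d0:H3→d1:-→d2:-→d3:-→d4:-→d5:-→d6:-→d7:-→d8:-→d9:-→d10:-→d11:-→d12:H1→d13:-→d14:-→d15:-→d16:-→d17:-→d18:-→d19:-→d20:H3→d21:-→d22:-→d23:-→d24:H5→d25:- -> H5
  lookup 181.74.172.57: bits ε walk d0:H3 -> H3
  add 103.2.170.0/24 -> H3 at depth 24
  add 96.22.139.104/29 -> H5 at depth 29

== LOOKUPS ==
["H5","H5","H5","H5","H1","H1","H1","H5","H3"]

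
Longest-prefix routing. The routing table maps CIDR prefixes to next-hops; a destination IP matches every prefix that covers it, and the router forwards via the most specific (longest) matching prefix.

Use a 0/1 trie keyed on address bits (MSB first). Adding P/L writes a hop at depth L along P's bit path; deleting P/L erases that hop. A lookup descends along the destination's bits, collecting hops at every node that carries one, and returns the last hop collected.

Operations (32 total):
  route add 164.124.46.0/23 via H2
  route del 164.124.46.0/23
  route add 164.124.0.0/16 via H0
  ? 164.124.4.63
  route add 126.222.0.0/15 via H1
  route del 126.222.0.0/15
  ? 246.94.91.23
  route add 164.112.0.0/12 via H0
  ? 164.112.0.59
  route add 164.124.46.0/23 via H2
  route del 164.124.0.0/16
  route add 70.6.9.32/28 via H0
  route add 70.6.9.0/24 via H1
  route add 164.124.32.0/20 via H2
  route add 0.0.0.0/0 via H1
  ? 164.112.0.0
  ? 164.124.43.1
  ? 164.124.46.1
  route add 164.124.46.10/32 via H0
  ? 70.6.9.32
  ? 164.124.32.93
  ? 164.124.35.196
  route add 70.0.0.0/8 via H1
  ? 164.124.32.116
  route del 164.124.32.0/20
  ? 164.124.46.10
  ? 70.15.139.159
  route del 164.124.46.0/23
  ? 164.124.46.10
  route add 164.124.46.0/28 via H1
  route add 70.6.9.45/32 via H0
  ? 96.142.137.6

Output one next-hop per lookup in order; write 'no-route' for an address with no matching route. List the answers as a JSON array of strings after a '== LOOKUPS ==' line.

Apply in order:
  + 164.124.46.0/23 (H2) depth=23
  del 164.124.46.0/23 (clear depth 23)
  + 164.124.0.0/16 (H0) depth=16
  Q 164.124.4.63: descend 101001000111110000 ; hops seen [H0] ; pick H0
  + 126.222.0.0/15 (H1) depth=15
  del 126.222.0.0/15 (clear depth 15)
  Q 246.94.91.23: descend 1 ; hops seen [∅] ; pick no-route
  + 164.112.0.0/12 (H0) depth=12
  Q 164.112.0.59: descend 101001000111 ; hops seen [H0] ; pick H0
  + 164.124.46.0/23 (H2) depth=23
  del 164.124.0.0/16 (clear depth 16)
  + 70.6.9.32/28 (H0) depth=28
  + 70.6.9.0/24 (H1) depth=24
  + 164.124.32.0/20 (H2) depth=20
  + 0.0.0.0/0 (H1) depth=0
  Q 164.112.0.0: descend 101001000111 ; hops seen [H1,H0] ; pick H0
  Q 164.124.43.1: descend 101001000111110000101 ; hops seen [H1,H0,H2] ; pick H2
  Q 164.124.46.1: descend 10100100011111000010111 ; hops seen [H1,H0,H2,H2] ; pick H2
  + 164.124.46.10/32 (H0) depth=32
  Q 70.6.9.32: descend 0100011000000110000010010010 ; hops seen [H1,H1,H0] ; pick H0
  Q 164.124.32.93: descend 10100100011111000010 ; hops seen [H1,H0,H2] ; pick H2
  Q 164.124.35.196: descend 10100100011111000010 ; hops seen [H1,H0,H2] ; pick H2
  + 70.0.0.0/8 (H1) depth=8
  Q 164.124.32.116: descend 10100100011111000010 ; hops seen [H1,H0,H2] ; pick H2
  del 164.124.32.0/20 (clear depth 20)
  Q 164.124.46.10: descend 10100100011111000010111000001010 ; hops seen [H1,H0,H2,H0] ; pick H0
  Q 70.15.139.159: descend 010001100000 ; hops seen [H1,H1] ; pick H1
  del 164.124.46.0/23 (clear depth 23)
  Q 164.124.46.10: descend 10100100011111000010111000001010 ; hops seen [H1,H0,H0] ; pick H0
  + 164.124.46.0/28 (H1) depth=28
  + 70.6.9.45/32 (H0) depth=32
  Q 96.142.137.6: descend 011 ; hops seen [H1] ; pick H1

== LOOKUPS ==
["H0","no-route","H0","H0","H2","H2","H0","H2","H2","H2","H0","H1","H0","H1"]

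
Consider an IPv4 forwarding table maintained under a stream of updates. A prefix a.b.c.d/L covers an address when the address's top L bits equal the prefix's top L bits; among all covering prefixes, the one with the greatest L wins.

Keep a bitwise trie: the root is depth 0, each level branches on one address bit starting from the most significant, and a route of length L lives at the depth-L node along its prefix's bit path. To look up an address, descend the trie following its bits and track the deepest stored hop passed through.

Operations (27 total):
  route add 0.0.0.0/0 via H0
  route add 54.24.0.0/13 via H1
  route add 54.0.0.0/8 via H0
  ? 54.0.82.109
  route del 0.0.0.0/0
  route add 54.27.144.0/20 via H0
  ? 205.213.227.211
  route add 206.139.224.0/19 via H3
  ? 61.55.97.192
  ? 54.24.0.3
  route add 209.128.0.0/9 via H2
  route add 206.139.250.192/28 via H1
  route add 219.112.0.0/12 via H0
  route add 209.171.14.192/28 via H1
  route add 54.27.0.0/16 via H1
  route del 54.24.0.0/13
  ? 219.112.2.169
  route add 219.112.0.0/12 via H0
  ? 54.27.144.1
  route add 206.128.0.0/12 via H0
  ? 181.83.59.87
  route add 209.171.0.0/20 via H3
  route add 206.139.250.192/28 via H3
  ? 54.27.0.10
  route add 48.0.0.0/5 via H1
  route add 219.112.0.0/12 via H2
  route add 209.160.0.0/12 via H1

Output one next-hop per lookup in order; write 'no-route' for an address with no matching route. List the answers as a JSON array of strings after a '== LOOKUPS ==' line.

Apply in order:
  + 0.0.0.0/0 (H0) depth=0
  + 54.24.0.0/13 (H1) depth=13
  + 54.0.0.0/8 (H0) depth=8
  Q 54.0.82.109: descend 00110110000 ; hops seen [H0,H0] ; pick H0
  - 0.0.0.0/0 clear@0
  + 54.27.144.0/20 (H0) depth=20
  Q 205.213.227.211: descend ε ; hops seen [∅] ; pick no-route
  + 206.139.224.0/19 (H3) depth=19
  Q 61.55.97.192: descend 0011 ; hops seen [∅] ; pick no-route
  Q 54.24.0.3: descend 00110110000110 ; hops seen [H0,H1] ; pick H1
  + 209.128.0.0/9 (H2) depth=9
  + 206.139.250.192/28 (H1) depth=28
  + 219.112.0.0/12 (H0) depth=12
  + 209.171.14.192/28 (H1) depth=28
  + 54.27.0.0/16 (H1) depth=16
  - 54.24.0.0/13 clear@13
  Q 219.112.2.169: descend 110110110111 ; hops seen [H0] ; pick H0
  + 219.112.0.0/12 (H0) depth=12
  Q 54.27.144.1: descend 00110110000110111001 ; hops seen [H0,H1,H0] ; pick H0
  + 206.128.0.0/12 (H0) depth=12
  Q 181.83.59.87: descend 1 ; hops seen [∅] ; pick no-route
  + 209.171.0.0/20 (H3) depth=20
  + 206.139.250.192/28 (H3) depth=28
  Q 54.27.0.10: descend 0011011000011011 ; hops seen [H0,H1] ; pick H1
  + 48.0.0.0/5 (H1) depth=5
  + 219.112.0.0/12 (H2) depth=12
  + 209.160.0.0/12 (H1) depth=12

== LOOKUPS ==
["H0","no-route","no-route","H1","H0","H0","no-route","H1"]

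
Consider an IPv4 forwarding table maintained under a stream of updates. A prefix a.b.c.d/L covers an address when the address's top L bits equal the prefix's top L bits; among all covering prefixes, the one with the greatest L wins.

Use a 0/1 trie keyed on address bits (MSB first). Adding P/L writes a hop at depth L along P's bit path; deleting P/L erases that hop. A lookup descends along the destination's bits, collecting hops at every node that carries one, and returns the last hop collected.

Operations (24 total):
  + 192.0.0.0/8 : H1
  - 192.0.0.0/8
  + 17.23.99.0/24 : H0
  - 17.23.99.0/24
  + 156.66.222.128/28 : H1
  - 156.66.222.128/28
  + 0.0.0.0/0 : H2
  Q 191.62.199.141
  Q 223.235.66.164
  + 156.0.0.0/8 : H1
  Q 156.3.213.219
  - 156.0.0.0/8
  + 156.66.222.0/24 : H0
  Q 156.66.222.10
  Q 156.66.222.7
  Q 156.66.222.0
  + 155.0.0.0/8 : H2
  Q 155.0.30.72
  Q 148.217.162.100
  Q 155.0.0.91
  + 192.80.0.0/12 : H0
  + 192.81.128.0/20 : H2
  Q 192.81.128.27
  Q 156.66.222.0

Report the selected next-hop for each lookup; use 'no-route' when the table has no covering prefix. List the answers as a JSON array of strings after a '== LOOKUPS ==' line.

Apply in order:
  + 192.0.0.0/8 (H1) depth=8
  del 192.0.0.0/8 (clear depth 8)
  + 17.23.99.0/24 (H0) depth=24
  del 17.23.99.0/24 (clear depth 24)
  + 156.66.222.128/28 (H1) depth=28
  del 156.66.222.128/28 (clear depth 28)
  + 0.0.0.0/0 (H2) depth=0
  Q 191.62.199.141: descend 10 ; hops seen [H2] ; pick H2
  Q 223.235.66.164: descend 110 ; hops seen [H2] ; pick H2
  + 156.0.0.0/8 (H1) depth=8
  Q 156.3.213.219: descend 100111000 ; hops seen [H2,H1] ; pick H1
  del 156.0.0.0/8 (clear depth 8)
  + 156.66.222.0/24 (H0) depth=24
  Q 156.66.222.10: descend 100111000100001011011110 ; hops seen [H2,H0] ; pick H0
  Q 156.66.222.7: descend 100111000100001011011110 ; hops seen [H2,H0] ; pick H0
  Q 156.66.222.0: descend 100111000100001011011110 ; hops seen [H2,H0] ; pick H0
  + 155.0.0.0/8 (H2) depth=8
  Q 155.0.30.72: descend 10011011 ; hops seen [H2,H2] ; pick H2
  Q 148.217.162.100: descend 1001 ; hops seen [H2] ; pick H2
  Q 155.0.0.91: descend 10011011 ; hops seen [H2,H2] ; pick H2
  + 192.80.0.0/12 (H0) depth=12
  + 192.81.128.0/20 (H2) depth=20
  Q 192.81.128.27: descend 11000000010100011000 ; hops seen [H2,H0,H2] ; pick H2
  Q 156.66.222.0: descend 100111000100001011011110 ; hops seen [H2,H0] ; pick H0

== LOOKUPS ==
["H2","H2","H1","H0","H0","H0","H2","H2","H2","H2","H0"]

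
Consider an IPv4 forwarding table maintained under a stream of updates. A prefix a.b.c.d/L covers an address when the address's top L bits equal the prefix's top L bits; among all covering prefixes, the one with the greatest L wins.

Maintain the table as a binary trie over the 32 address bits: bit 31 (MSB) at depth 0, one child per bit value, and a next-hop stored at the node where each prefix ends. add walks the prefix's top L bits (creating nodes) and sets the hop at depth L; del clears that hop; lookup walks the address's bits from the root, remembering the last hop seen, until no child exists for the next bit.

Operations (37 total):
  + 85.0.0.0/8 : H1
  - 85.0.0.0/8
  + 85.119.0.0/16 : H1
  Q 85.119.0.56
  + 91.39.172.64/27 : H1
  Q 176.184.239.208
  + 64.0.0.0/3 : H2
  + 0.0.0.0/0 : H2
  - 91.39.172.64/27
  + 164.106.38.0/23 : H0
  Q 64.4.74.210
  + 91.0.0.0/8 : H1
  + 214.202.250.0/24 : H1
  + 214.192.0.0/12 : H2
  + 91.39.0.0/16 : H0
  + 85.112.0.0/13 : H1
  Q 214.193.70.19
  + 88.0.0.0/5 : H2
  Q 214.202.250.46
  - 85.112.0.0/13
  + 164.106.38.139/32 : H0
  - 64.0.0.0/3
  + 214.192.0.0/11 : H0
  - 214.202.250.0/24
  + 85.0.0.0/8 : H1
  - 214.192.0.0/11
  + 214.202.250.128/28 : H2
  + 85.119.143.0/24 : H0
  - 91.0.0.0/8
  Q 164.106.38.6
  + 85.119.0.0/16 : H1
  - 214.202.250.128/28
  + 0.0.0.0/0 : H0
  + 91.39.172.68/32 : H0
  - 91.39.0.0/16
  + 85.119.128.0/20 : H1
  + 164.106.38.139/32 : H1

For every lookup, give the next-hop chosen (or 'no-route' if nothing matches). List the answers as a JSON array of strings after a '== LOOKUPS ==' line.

Trace:
  add 85.0.0.0/8 -> H1 at depth 8
  del 85.0.0.0/8 (clear depth 8)
  add 85.119.0.0/16 -> H1 at depth 16
  ? 85.119.0.56  path d0:-→d1:-→d2:-→d3:-→d4:-→d5:-→d6:-→d7:-→d8:-→d9:-→d10:-→d11:-→d12:-→d13:-→d14:-→d15:-→d16:H1  best=H1
  add 91.39.172.64/27 -> H1 at depth 27
  ? 176.184.239.208  path d0:-  best=no-route
  add 64.0.0.0/3 -> H2 at depth 3
  add 0.0.0.0/0 -> H2 at depth 0
  del 91.39.172.64/27 (clear depth 27)
  add 164.106.38.0/23 -> H0 at depth 23
  ? 64.4.74.210  path d0:H2→d1:-→d2:-→d3:H2  best=H2
  add 91.0.0.0/8 -> H1 at depth 8
  add 214.202.250.0/24 -> H1 at depth 24
  add 214.192.0.0/12 -> H2 at depth 12
  add 91.39.0.0/16 -> H0 at depth 16
  add 85.112.0.0/13 -> H1 at depth 13
  ? 214.193.70.19  path d0:H2→d1:-→d2:-→d3:-→d4:-→d5:-→d6:-→d7:-→d8:-→d9:-→d10:-→d11:-→d12:H2  best=H2
  add 88.0.0.0/5 -> H2 at depth 5
  ? 214.202.250.46  path d0:H2→d1:-→d2:-→d3:-→d4:-→d5:-→d6:-→d7:-→d8:-→d9:-→d10:-→d11:-→d12:H2→d13:-→d14:-→d15:-→d16:-→d17:-→d18:-→d19:-→d20:-→d21:-→d22:-→d23:-→d24:H1  best=H1
  del 85.112.0.0/13 (clear depth 13)
  add 164.106.38.139/32 -> H0 at depth 32
  del 64.0.0.0/3 (clear depth 3)
  add 214.192.0.0/11 -> H0 at depth 11
  del 214.202.250.0/24 (clear depth 24)
  add 85.0.0.0/8 -> H1 at depth 8
  del 214.192.0.0/11 (clear depth 11)
  add 214.202.250.128/28 -> H2 at depth 28
  add 85.119.143.0/24 -> H0 at depth 24
  del 91.0.0.0/8 (clear depth 8)
  ? 164.106.38.6  path d0:H2→d1:-→d2:-→d3:-→d4:-→d5:-→d6:-→d7:-→d8:-→d9:-→d10:-→d11:-→d12:-→d13:-→d14:-→d15:-→d16:-→d17:-→d18:-→d19:-→d20:-→d21:-→d22:-→d23:H0→d24:-  best=H0
  add 85.119.0.0/16 -> H1 at depth 16
  del 214.202.250.128/28 (clear depth 28)
  add 0.0.0.0/0 -> H0 at depth 0
  add 91.39.172.68/32 -> H0 at depth 32
  del 91.39.0.0/16 (clear depth 16)
  add 85.119.128.0/20 -> H1 at depth 20
  add 164.106.38.139/32 -> H1 at depth 32

== LOOKUPS ==
["H1","no-route","H2","H2","H1","H0"]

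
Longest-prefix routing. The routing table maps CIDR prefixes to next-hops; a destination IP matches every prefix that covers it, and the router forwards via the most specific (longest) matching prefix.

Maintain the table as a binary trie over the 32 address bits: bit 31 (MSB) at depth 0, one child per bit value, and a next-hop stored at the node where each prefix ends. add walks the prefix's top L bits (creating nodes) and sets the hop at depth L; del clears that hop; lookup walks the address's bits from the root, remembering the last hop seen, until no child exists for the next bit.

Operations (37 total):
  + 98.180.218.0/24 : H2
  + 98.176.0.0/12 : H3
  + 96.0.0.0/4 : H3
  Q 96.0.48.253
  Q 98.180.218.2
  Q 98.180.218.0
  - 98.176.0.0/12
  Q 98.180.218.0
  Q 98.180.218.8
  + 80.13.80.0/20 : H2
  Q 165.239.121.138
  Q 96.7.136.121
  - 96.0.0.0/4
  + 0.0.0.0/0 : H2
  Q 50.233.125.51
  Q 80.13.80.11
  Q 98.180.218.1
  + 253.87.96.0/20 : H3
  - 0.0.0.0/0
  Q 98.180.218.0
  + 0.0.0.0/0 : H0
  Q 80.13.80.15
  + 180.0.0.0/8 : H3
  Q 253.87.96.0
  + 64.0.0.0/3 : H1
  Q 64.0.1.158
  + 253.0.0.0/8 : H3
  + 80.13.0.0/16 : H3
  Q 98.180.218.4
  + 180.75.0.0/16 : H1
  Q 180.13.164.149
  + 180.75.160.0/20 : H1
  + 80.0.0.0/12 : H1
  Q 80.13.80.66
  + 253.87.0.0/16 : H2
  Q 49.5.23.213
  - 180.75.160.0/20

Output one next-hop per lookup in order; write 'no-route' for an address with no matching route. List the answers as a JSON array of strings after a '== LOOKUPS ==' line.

Process each operation:
  + 98.180.218.0/24 (H2) depth=24
  + 98.176.0.0/12 (H3) depth=12
  + 96.0.0.0/4 (H3) depth=4
  Q 96.0.48.253: descend 011000 ; hops seen [H3] ; pick H3
  Q 98.180.218.2: descend 011000101011010011011010 ; hops seen [H3,H3,H2] ; pick H2
  Q 98.180.218.0: descend 011000101011010011011010 ; hops seen [H3,H3,H2] ; pick H2
  del 98.176.0.0/12 (clear depth 12)
  Q 98.180.218.0: descend 011000101011010011011010 ; hops seen [H3,H2] ; pick H2
  Q 98.180.218.8: descend 011000101011010011011010 ; hops seen [H3,H2] ; pick H2
  + 80.13.80.0/20 (H2) depth=20
  Q 165.239.121.138: descend ε ; hops seen [∅] ; pick no-route
  Q 96.7.136.121: descend 011000 ; hops seen [H3] ; pick H3
  del 96.0.0.0/4 (clear depth 4)
  + 0.0.0.0/0 (H2) depth=0
  Q 50.233.125.51: descend 0 ; hops seen [H2] ; pick H2
  Q 80.13.80.11: descend 01010000000011010101 ; hops seen [H2,H2] ; pick H2
  Q 98.180.218.1: descend 011000101011010011011010 ; hops seen [H2,H2] ; pick H2
  + 253.87.96.0/20 (H3) depth=20
  del 0.0.0.0/0 (clear depth 0)
  Q 98.180.218.0: descend 011000101011010011011010 ; hops seen [H2] ; pick H2
  + 0.0.0.0/0 (H0) depth=0
  Q 80.13.80.15: descend 01010000000011010101 ; hops seen [H0,H2] ; pick H2
  + 180.0.0.0/8 (H3) depth=8
  Q 253.87.96.0: descend 11111101010101110110 ; hops seen [H0,H3] ; pick H3
  + 64.0.0.0/3 (H1) depth=3
  Q 64.0.1.158: descend 010 ; hops seen [H0,H1] ; pick H1
  + 253.0.0.0/8 (H3) depth=8
  + 80.13.0.0/16 (H3) depth=16
  Q 98.180.218.4: descend 011000101011010011011010 ; hops seen [H0,H2] ; pick H2
  + 180.75.0.0/16 (H1) depth=16
  Q 180.13.164.149: descend 101101000 ; hops seen [H0,H3] ; pick H3
  + 180.75.160.0/20 (H1) depth=20
  + 80.0.0.0/12 (H1) depth=12
  Q 80.13.80.66: descend 01010000000011010101 ; hops seen [H0,H1,H1,H3,H2] ; pick H2
  + 253.87.0.0/16 (H2) depth=16
  Q 49.5.23.213: descend 0 ; hops seen [H0] ; pick H0
  del 180.75.160.0/20 (clear depth 20)

== LOOKUPS ==
["H3","H2","H2","H2","H2","no-route","H3","H2","H2","H2","H2","H2","H3","H1","H2","H3","H2","H0"]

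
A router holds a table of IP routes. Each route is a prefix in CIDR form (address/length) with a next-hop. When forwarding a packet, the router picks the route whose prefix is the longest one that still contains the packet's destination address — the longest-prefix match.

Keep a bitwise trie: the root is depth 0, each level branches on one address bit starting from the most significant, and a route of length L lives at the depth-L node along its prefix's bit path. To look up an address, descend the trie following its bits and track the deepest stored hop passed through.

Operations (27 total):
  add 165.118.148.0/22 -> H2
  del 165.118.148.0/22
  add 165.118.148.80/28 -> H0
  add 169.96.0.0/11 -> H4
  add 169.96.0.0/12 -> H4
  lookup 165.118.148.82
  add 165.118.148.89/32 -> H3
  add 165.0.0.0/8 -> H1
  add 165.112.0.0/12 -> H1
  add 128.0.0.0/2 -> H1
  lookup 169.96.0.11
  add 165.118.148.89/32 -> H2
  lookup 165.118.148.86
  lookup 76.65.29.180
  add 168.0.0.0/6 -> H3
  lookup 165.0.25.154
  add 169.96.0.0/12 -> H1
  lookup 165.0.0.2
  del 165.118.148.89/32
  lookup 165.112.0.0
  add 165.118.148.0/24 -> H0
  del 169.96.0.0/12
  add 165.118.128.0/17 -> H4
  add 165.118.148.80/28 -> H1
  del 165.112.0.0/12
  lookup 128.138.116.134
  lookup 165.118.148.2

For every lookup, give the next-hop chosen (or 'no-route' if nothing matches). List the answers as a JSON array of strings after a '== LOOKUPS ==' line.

Process each operation:
  + 165.118.148.0/22 (H2) depth=22
  - 165.118.148.0/22 clear@22
  + 165.118.148.80/28 (H0) depth=28
  + 169.96.0.0/11 (H4) depth=11
  + 169.96.0.0/12 (H4) depth=12
  lookup 165.118.148.82: bits 1010010101110110100101000101 walk d0:-→d1:-→d2:-→d3:-→d4:-→d5:-→d6:-→d7:-→d8:-→d9:-→d10:-→d11:-→d12:-→d13:-→d14:-→d15:-→d16:-→d17:-→d18:-→d19:-→d20:-→d21:-→d22:-→d23:-→d24:-→d25:-→d26:-→d27:-→d28:H0 -> H0
  + 165.118.148.89/32 (H3) depth=32
  + 165.0.0.0/8 (H1) depth=8
  + 165.112.0.0/12 (H1) depth=12
  + 128.0.0.0/2 (H1) depth=2
  lookup 169.96.0.11: bits 101010010110 walk d0:-→d1:-→d2:H1→d3:-→d4:-→d5:-→d6:-→d7:-→d8:-→d9:-→d10:-→d11:H4→d12:H4 -> H4
  + 165.118.148.89/32 (H2) depth=32
  lookup 165.118.148.86: bits 1010010101110110100101000101 walk d0:-→d1:-→d2:H1→d3:-→d4:-→d5:-→d6:-→d7:-→d8:H1→d9:-→d10:-→d11:-→d12:H1→d13:-→d14:-→d15:-→d16:-→d17:-→d18:-→d19:-→d20:-→d21:-→d22:-→d23:-→d24:-→d25:-→d26:-→d27:-→d28:H0 -> H0
  lookup 76.65.29.180: bits ε walk d0:- -> no-route
  + 168.0.0.0/6 (H3) depth=6
  lookup 165.0.25.154: bits 101001010 walk d0:-→d1:-→d2:H1→d3:-→d4:-→d5:-→d6:-→d7:-→d8:H1→d9:- -> H1
  + 169.96.0.0/12 (H1) depth=12
  lookup 165.0.0.2: bits 101001010 walk d0:-→d1:-→d2:H1→d3:-→d4:-→d5:-→d6:-→d7:-→d8:H1→d9:- -> H1
  - 165.118.148.89/32 clear@32
  lookup 165.112.0.0: bits 1010010101110 walk d0:-→d1:-→d2:H1→d3:-→d4:-→d5:-→d6:-→d7:-→d8:H1→d9:-→d10:-→d11:-→d12:H1→d13:- -> H1
  + 165.118.148.0/24 (H0) depth=24
  - 169.96.0.0/12 clear@12
  + 165.118.128.0/17 (H4) depth=17
  + 165.118.148.80/28 (H1) depth=28
  - 165.112.0.0/12 clear@12
  lookup 128.138.116.134: bits 10 walk d0:-→d1:-→d2:H1 -> H1
  lookup 165.118.148.2: bits 1010010101110110100101000 walk d0:-→d1:-→d2:H1→d3:-→d4:-→d5:-→d6:-→d7:-→d8:H1→d9:-→d10:-→d11:-→d12:-→d13:-→d14:-→d15:-→d16:-→d17:H4→d18:-→d19:-→d20:-→d21:-→d22:-→d23:-→d24:H0→d25:- -> H0

== LOOKUPS ==
["H0","H4","H0","no-route","H1","H1","H1","H1","H0"]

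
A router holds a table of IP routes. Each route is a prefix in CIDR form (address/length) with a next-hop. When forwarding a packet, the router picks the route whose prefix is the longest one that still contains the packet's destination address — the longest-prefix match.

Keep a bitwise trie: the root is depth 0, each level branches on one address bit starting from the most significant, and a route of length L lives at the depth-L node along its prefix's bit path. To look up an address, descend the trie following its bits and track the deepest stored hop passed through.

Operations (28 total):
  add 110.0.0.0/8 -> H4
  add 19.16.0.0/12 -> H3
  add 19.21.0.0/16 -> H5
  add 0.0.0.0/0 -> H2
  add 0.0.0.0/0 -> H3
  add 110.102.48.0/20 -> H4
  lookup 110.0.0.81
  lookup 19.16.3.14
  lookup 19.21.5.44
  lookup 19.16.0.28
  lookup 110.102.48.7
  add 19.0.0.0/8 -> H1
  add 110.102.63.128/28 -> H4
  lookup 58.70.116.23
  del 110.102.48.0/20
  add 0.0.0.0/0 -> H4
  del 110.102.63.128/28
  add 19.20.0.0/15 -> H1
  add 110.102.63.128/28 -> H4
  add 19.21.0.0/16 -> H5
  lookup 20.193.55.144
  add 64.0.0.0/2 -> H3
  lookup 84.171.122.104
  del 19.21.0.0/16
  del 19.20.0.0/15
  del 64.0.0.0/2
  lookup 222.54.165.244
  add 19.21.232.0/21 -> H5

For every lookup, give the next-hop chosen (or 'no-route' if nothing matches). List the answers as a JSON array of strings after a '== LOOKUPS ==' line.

Process each operation:
  + 110.0.0.0/8 (H4) depth=8
  + 19.16.0.0/12 (H3) depth=12
  + 19.21.0.0/16 (H5) depth=16
  + 0.0.0.0/0 (H2) depth=0
  + 0.0.0.0/0 (H3) depth=0
  + 110.102.48.0/20 (H4) depth=20
  ? 110.0.0.81  path d0:H3→d1:-→d2:-→d3:-→d4:-→d5:-→d6:-→d7:-→d8:H4→d9:-  best=H4
  ? 19.16.3.14  path d0:H3→d1:-→d2:-→d3:-→d4:-→d5:-→d6:-→d7:-→d8:-→d9:-→d10:-→d11:-→d12:H3→d13:-  best=H3
  ? 19.21.5.44  path d0:H3→d1:-→d2:-→d3:-→d4:-→d5:-→d6:-→d7:-→d8:-→d9:-→d10:-→d11:-→d12:H3→d13:-→d14:-→d15:-→d16:H5  best=H5
  ? 19.16.0.28  path d0:H3→d1:-→d2:-→d3:-→d4:-→d5:-→d6:-→d7:-→d8:-→d9:-→d10:-→d11:-→d12:H3→d13:-  best=H3
  ? 110.102.48.7  path d0:H3→d1:-→d2:-→d3:-→d4:-→d5:-→d6:-→d7:-→d8:H4→d9:-→d10:-→d11:-→d12:-→d13:-→d14:-→d15:-→d16:-→d17:-→d18:-→d19:-→d20:H4  best=H4
  + 19.0.0.0/8 (H1) depth=8
  + 110.102.63.128/28 (H4) depth=28
  ? 58.70.116.23  path d0:H3→d1:-→d2:-  best=H3
  del 110.102.48.0/20 (clear depth 20)
  + 0.0.0.0/0 (H4) depth=0
  del 110.102.63.128/28 (clear depth 28)
  + 19.20.0.0/15 (H1) depth=15
  + 110.102.63.128/28 (H4) depth=28
  + 19.21.0.0/16 (H5) depth=16
  ? 20.193.55.144  path d0:H4→d1:-→d2:-→d3:-→d4:-→d5:-  best=H4
  + 64.0.0.0/2 (H3) depth=2
  ? 84.171.122.104  path d0:H4→d1:-→d2:H3  best=H3
  del 19.21.0.0/16 (clear depth 16)
  del 19.20.0.0/15 (clear depth 15)
  del 64.0.0.0/2 (clear depth 2)
  ? 222.54.165.244  path d0:H4  best=H4
  + 19.21.232.0/21 (H5) depth=21

== LOOKUPS ==
["H4","H3","H5","H3","H4","H3","H4","H3","H4"]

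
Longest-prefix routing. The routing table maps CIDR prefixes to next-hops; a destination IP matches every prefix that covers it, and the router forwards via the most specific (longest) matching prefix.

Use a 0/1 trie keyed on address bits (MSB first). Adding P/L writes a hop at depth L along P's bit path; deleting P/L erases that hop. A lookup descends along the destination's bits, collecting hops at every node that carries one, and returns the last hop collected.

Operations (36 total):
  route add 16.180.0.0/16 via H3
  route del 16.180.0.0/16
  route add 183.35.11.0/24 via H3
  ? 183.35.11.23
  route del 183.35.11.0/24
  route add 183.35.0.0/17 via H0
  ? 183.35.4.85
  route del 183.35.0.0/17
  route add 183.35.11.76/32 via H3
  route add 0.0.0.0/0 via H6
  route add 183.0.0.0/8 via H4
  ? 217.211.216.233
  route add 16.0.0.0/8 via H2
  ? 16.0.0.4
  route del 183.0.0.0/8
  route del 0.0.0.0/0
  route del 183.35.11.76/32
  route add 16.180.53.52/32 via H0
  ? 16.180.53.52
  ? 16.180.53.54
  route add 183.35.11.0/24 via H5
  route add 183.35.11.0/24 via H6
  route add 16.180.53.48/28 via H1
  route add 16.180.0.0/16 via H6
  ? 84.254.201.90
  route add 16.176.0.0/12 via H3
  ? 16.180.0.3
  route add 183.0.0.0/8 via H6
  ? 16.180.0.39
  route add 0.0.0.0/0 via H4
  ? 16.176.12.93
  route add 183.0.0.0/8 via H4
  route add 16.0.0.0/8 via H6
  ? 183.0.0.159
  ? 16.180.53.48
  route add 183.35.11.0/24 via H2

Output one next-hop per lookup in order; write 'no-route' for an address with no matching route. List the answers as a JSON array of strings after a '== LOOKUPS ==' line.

Trace:
  add 16.180.0.0/16 -> H3 at depth 16
  del 16.180.0.0/16 (clear depth 16)
  add 183.35.11.0/24 -> H3 at depth 24
  ? 183.35.11.23  path d0:-→d1:-→d2:-→d3:-→d4:-→d5:-→d6:-→d7:-→d8:-→d9:-→d10:-→d11:-→d12:-→d13:-→d14:-→d15:-→d16:-→d17:-→d18:-→d19:-→d20:-→d21:-→d22:-→d23:-→d24:H3  best=H3
  del 183.35.11.0/24 (clear depth 24)
  add 183.35.0.0/17 -> H0 at depth 17
  ? 183.35.4.85  path d0:-→d1:-→d2:-→d3:-→d4:-→d5:-→d6:-→d7:-→d8:-→d9:-→d10:-→d11:-→d12:-→d13:-→d14:-→d15:-→d16:-→d17:H0→d18:-→d19:-→d20:-  best=H0
  del 183.35.0.0/17 (clear depth 17)
  add 183.35.11.76/32 -> H3 at depth 32
  add 0.0.0.0/0 -> H6 at depth 0
  add 183.0.0.0/8 -> H4 at depth 8
  ? 217.211.216.233  path d0:H6→d1:-  best=H6
  add 16.0.0.0/8 -> H2 at depth 8
  ? 16.0.0.4  path d0:H6→d1:-→d2:-→d3:-→d4:-→d5:-→d6:-→d7:-→d8:H2  best=H2
  del 183.0.0.0/8 (clear depth 8)
  del 0.0.0.0/0 (clear depth 0)
  del 183.35.11.76/32 (clear depth 32)
  add 16.180.53.52/32 -> H0 at depth 32
  ? 16.180.53.52  path d0:-→d1:-→d2:-→d3:-→d4:-→d5:-→d6:-→d7:-→d8:H2→d9:-→d10:-→d11:-→d12:-→d13:-→d14:-→d15:-→d16:-→d17:-→d18:-→d19:-→d20:-→d21:-→d22:-→d23:-→d24:-→d25:-→d26:-→d27:-→d28:-→d29:-→d30:-→d31:-→d32:H0  best=H0
  ? 16.180.53.54  path d0:-→d1:-→d2:-→d3:-→d4:-→d5:-→d6:-→d7:-→d8:H2→d9:-→d10:-→d11:-→d12:-→d13:-→d14:-→d15:-→d16:-→d17:-→d18:-→d19:-→d20:-→d21:-→d22:-→d23:-→d24:-→d25:-→d26:-→d27:-→d28:-→d29:-→d30:-  best=H2
  add 183.35.11.0/24 -> H5 at depth 24
  add 183.35.11.0/24 -> H6 at depth 24
  add 16.180.53.48/28 -> H1 at depth 28
  add 16.180.0.0/16 -> H6 at depth 16
  ? 84.254.201.90  path d0:-→d1:-  best=no-route
  add 16.176.0.0/12 -> H3 at depth 12
  ? 16.180.0.3  path d0:-→d1:-→d2:-→d3:-→d4:-→d5:-→d6:-→d7:-→d8:H2→d9:-→d10:-→d11:-→d12:H3→d13:-→d14:-→d15:-→d16:H6→d17:-→d18:-  best=H6
  add 183.0.0.0/8 -> H6 at depth 8
  ? 16.180.0.39  path d0:-→d1:-→d2:-→d3:-→d4:-→d5:-→d6:-→d7:-→d8:H2→d9:-→d10:-→d11:-→d12:H3→d13:-→d14:-→d15:-→d16:H6→d17:-→d18:-  best=H6
  add 0.0.0.0/0 -> H4 at depth 0
  ? 16.176.12.93  path d0:H4→d1:-→d2:-→d3:-→d4:-→d5:-→d6:-→d7:-→d8:H2→d9:-→d10:-→d11:-→d12:H3→d13:-  best=H3
  add 183.0.0.0/8 -> H4 at depth 8
  add 16.0.0.0/8 -> H6 at depth 8
  ? 183.0.0.159  path d0:H4→d1:-→d2:-→d3:-→d4:-→d5:-→d6:-→d7:-→d8:H4→d9:-→d10:-  best=H4
  ? 16.180.53.48  path d0:H4→d1:-→d2:-→d3:-→d4:-→d5:-→d6:-→d7:-→d8:H6→d9:-→d10:-→d11:-→d12:H3→d13:-→d14:-→d15:-→d16:H6→d17:-→d18:-→d19:-→d20:-→d21:-→d22:-→d23:-→d24:-→d25:-→d26:-→d27:-→d28:H1→d29:-  best=H1
  add 183.35.11.0/24 -> H2 at depth 24

== LOOKUPS ==
["H3","H0","H6","H2","H0","H2","no-route","H6","H6","H3","H4","H1"]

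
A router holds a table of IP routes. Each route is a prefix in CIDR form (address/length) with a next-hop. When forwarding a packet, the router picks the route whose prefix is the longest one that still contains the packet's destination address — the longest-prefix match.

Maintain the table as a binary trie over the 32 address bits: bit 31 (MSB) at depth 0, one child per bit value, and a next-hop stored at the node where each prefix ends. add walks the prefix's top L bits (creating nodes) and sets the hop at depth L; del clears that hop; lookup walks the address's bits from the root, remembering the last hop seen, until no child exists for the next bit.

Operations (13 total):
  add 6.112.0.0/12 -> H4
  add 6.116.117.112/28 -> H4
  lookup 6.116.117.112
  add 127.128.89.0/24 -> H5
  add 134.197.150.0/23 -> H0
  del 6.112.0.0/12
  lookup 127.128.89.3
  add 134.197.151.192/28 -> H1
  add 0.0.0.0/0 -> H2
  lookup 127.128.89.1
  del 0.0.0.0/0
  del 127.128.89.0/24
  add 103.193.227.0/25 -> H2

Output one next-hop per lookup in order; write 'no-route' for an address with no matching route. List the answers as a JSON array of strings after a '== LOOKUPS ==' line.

Process each operation:
  + 6.112.0.0/12 (H4) depth=12
  + 6.116.117.112/28 (H4) depth=28
  ? 6.116.117.112  path d0:-→d1:-→d2:-→d3:-→d4:-→d5:-→d6:-→d7:-→d8:-→d9:-→d10:-→d11:-→d12:H4→d13:-→d14:-→d15:-→d16:-→d17:-→d18:-→d19:-→d20:-→d21:-→d22:-→d23:-→d24:-→d25:-→d26:-→d27:-→d28:H4  best=H4
  + 127.128.89.0/24 (H5) depth=24
  + 134.197.150.0/23 (H0) depth=23
  del 6.112.0.0/12 (clear depth 12)
  ? 127.128.89.3  path d0:-→d1:-→d2:-→d3:-→d4:-→d5:-→d6:-→d7:-→d8:-→d9:-→d10:-→d11:-→d12:-→d13:-→d14:-→d15:-→d16:-→d17:-→d18:-→d19:-→d20:-→d21:-→d22:-→d23:-→d24:H5  best=H5
  + 134.197.151.192/28 (H1) depth=28
  + 0.0.0.0/0 (H2) depth=0
  ? 127.128.89.1  path d0:H2→d1:-→d2:-→d3:-→d4:-→d5:-→d6:-→d7:-→d8:-→d9:-→d10:-→d11:-→d12:-→d13:-→d14:-→d15:-→d16:-→d17:-→d18:-→d19:-→d20:-→d21:-→d22:-→d23:-→d24:H5  best=H5
  del 0.0.0.0/0 (clear depth 0)
  del 127.128.89.0/24 (clear depth 24)
  + 103.193.227.0/25 (H2) depth=25

== LOOKUPS ==
["H4","H5","H5"]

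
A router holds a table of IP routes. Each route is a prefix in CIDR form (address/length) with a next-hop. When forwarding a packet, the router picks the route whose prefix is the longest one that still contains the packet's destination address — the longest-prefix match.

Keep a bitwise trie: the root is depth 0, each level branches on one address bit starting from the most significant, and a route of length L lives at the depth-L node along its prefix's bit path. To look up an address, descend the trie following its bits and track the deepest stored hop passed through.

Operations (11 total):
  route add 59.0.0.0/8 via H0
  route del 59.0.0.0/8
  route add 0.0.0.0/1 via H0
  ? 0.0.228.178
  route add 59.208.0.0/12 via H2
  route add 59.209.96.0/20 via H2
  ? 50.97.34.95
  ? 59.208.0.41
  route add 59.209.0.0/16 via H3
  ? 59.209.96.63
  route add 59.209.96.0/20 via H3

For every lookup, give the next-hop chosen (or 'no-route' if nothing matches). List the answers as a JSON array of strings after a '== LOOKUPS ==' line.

Apply in order:
  + 59.0.0.0/8 (H0) depth=8
  - 59.0.0.0/8 clear@8
  + 0.0.0.0/1 (H0) depth=1
  ? 0.0.228.178  path d0:-→d1:H0→d2:-  best=H0
  + 59.208.0.0/12 (H2) depth=12
  + 59.209.96.0/20 (H2) depth=20
  ? 50.97.34.95  path d0:-→d1:H0→d2:-→d3:-→d4:-  best=H0
  ? 59.208.0.41  path d0:-→d1:H0→d2:-→d3:-→d4:-→d5:-→d6:-→d7:-→d8:-→d9:-→d10:-→d11:-→d12:H2→d13:-→d14:-→d15:-  best=H2
  + 59.209.0.0/16 (H3) depth=16
  ? 59.209.96.63  path d0:-→d1:H0→d2:-→d3:-→d4:-→d5:-→d6:-→d7:-→d8:-→d9:-→d10:-→d11:-→d12:H2→d13:-→d14:-→d15:-→d16:H3→d17:-→d18:-→d19:-→d20:H2  best=H2
  + 59.209.96.0/20 (H3) depth=20

== LOOKUPS ==
["H0","H0","H2","H2"]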